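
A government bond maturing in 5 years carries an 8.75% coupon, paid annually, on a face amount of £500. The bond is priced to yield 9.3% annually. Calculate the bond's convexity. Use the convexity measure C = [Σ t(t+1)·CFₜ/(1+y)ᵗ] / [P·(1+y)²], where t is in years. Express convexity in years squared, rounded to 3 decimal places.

20.136

With y = 0.093:
  t   CF        PV=CF/(1+0.093)^t    t·PV        t(t+1)·PV
  1        43.75        40.0274        40.0274          80.0549
  2        43.75        36.6216        73.2433         219.7298
  3        43.75        33.5056       100.5168         402.0674
  4        43.75        30.6547       122.6189         613.0945
  5       543.75       348.5768     1,742.8839      10,457.3036
  Σ                    489.3862     2,079.2904      11,772.2501
P = 489.3862.
Convexity = Σ t(t+1)·PV / [P·(1+y)²] = 11,772.2501 / (489.3862 × 1.194649) = 20.13573.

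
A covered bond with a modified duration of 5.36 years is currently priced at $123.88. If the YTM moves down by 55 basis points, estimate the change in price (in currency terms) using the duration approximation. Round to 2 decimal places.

Duration approximation: ΔP/P ≈ -D_mod · Δy = -5.36 × (-0.0055) = +0.029480.
ΔP ≈ 123.88 × (+0.029480) = +3.6519824.

+$3.65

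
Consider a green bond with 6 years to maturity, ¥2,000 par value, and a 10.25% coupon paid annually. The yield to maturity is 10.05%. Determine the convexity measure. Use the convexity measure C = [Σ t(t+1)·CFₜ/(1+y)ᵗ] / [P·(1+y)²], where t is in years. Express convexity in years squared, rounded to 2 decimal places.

25.36

With y = 0.1005:
  t   CF        PV=CF/(1+0.1005)^t    t·PV        t(t+1)·PV
  1       205.00       186.2790       186.2790         372.5579
  2       205.00       169.2676       338.5351       1,015.6054
  3       205.00       153.8097       461.4291       1,845.7164
  4       205.00       139.7635       559.0539       2,795.2694
  5       205.00       127.0000       634.9999       3,809.9992
  6     2,205.00     1,241.2759     7,447.6552      52,133.5865
  Σ                  2,017.3955     9,627.9522      61,972.7348
P = 2,017.3955.
Convexity = Σ t(t+1)·PV / [P·(1+y)²] = 61,972.7348 / (2,017.3955 × 1.211100) = 25.36469.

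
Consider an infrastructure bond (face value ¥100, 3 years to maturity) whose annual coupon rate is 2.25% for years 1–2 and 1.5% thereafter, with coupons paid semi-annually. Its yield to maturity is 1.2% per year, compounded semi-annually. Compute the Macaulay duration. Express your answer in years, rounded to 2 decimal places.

2.92 years

Periodic yield y = 0.006. Discount each cash flow and weight by its period:
  t   CF        PV=CF/(1+0.006)^t    t·PV
  1        1.125         1.1183         1.1183
  2        1.125         1.1116         2.2232
  3        1.125         1.1050         3.3150
  4        1.125         1.0984         4.3936
  5        0.750         0.7279         3.6395
  6      100.750        97.1980       583.1878
  Σ                    102.3592       597.8774
Price P = Σ PV = 102.3592.
Macaulay duration = Σ(t·PV) / P = 597.8774 / 102.3592 = 5.84098 half-year periods.
In years: 5.84098 / 2 = 2.92049 years.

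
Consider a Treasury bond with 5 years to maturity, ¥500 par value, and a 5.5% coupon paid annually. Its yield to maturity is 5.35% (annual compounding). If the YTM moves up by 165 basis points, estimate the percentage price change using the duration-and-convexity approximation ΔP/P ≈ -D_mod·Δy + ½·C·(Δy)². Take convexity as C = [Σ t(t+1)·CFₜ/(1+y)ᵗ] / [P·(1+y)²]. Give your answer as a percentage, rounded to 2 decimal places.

-6.74%

With y = 0.0535:
  t   CF        PV=CF/(1+0.0535)^t    t·PV        t(t+1)·PV
  1        27.50        26.1035        26.1035          52.2069
  2        27.50        24.7778        49.5557         148.6671
  3        27.50        23.5196        70.5587         282.2346
  4        27.50        22.3252        89.3006         446.5032
  5       527.50       406.4899     2,032.4495      12,194.6971
  Σ                    503.2159     2,267.9680      13,124.3090
P = 503.2159; D_Mac = 4.50695 yrs; D_mod = 4.27807 yrs; C = 23.49919.
Duration effect: -4.27807 × (+0.0165) = -0.070588
Convexity effect: 0.5 × 23.49919 × (0.0165)² = +0.0031988
ΔP/P ≈ -0.070588 + 0.0031988 = -0.067389 = -6.7389%.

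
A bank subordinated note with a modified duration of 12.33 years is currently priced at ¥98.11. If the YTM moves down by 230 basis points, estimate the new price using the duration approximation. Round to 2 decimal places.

Duration approximation: ΔP/P ≈ -D_mod · Δy = -12.33 × (-0.023) = +0.283590.
New price ≈ 98.11 × (1 + 0.283590) = 125.9330149.

¥125.93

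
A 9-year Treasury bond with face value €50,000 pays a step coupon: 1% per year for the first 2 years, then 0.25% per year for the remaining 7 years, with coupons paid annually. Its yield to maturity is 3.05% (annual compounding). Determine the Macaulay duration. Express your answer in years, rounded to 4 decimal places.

Periodic yield y = 0.0305. Discount each cash flow and weight by its year:
  t   CF        PV=CF/(1+0.0305)^t    t·PV
  1       500.00       485.2014       485.2014
  2       500.00       470.8407       941.6814
  3       125.00       114.2263       342.6788
  4       125.00       110.8455       443.3820
  5       125.00       107.5648       537.8238
  6       125.00       104.3811       626.2868
  7       125.00       101.2917       709.0422
  8       125.00        98.2938       786.3503
  9    50,125.00    38,249.2057   344,242.8511
  Σ                 39,841.8510   349,115.2978
Price P = Σ PV = 39,841.8510.
Macaulay duration = Σ(t·PV) / P = 349,115.2978 / 39,841.8510 = 8.76253 years.

8.7625 years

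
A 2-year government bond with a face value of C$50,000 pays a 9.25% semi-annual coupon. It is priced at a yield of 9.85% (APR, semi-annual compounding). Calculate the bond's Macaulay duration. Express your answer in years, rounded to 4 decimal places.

Periodic yield y = 0.04925. Discount each cash flow and weight by its period:
  t   CF        PV=CF/(1+0.04925)^t    t·PV
  1     2,312.50     2,203.9552     2,203.9552
  2     2,312.50     2,100.5053     4,201.0106
  3     2,312.50     2,001.9112     6,005.7336
  4    52,312.50    43,160.8077   172,643.2310
  Σ                 49,467.1795   185,053.9304
Price P = Σ PV = 49,467.1795.
Macaulay duration = Σ(t·PV) / P = 185,053.9304 / 49,467.1795 = 3.74094 half-year periods.
In years: 3.74094 / 2 = 1.87047 years.

1.8705 years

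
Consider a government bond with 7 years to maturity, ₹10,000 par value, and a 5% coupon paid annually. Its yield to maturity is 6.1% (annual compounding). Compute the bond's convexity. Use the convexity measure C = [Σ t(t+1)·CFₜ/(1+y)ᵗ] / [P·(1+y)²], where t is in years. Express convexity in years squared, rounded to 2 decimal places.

With y = 0.061:
  t   CF        PV=CF/(1+0.061)^t    t·PV        t(t+1)·PV
  1       500.00       471.2535       471.2535         942.5071
  2       500.00       444.1598       888.3196       2,664.9587
  3       500.00       418.6237     1,255.8712       5,023.4849
  4       500.00       394.5558     1,578.2233       7,891.1167
  5       500.00       371.8717     1,859.3583      11,156.1499
  6       500.00       350.4917     2,102.9500      14,720.6501
  7    10,500.00     6,937.1584    48,560.1089     388,480.8710
  Σ                  9,388.1146    56,716.0849     430,879.7383
P = 9,388.1146.
Convexity = Σ t(t+1)·PV / [P·(1+y)²] = 430,879.7383 / (9,388.1146 × 1.125721) = 40.77058.

40.77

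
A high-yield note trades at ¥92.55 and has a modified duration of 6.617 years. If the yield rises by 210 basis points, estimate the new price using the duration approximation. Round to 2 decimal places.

Duration approximation: ΔP/P ≈ -D_mod · Δy = -6.617 × (+0.021) = -0.138957.
New price ≈ 92.55 × (1 - 0.138957) = 79.68952965.

¥79.69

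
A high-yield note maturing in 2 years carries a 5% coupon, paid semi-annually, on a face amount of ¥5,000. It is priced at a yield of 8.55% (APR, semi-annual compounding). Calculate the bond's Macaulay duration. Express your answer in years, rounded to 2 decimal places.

1.93 years

Periodic yield y = 0.04275. Discount each cash flow and weight by its period:
  t   CF        PV=CF/(1+0.04275)^t    t·PV
  1       125.00       119.8753       119.8753
  2       125.00       114.9608       229.9215
  3       125.00       110.2477       330.7430
  4     5,125.00     4,334.8400    17,339.3601
  Σ                  4,679.9238    18,019.9000
Price P = Σ PV = 4,679.9238.
Macaulay duration = Σ(t·PV) / P = 18,019.9000 / 4,679.9238 = 3.85047 half-year periods.
In years: 3.85047 / 2 = 1.92523 years.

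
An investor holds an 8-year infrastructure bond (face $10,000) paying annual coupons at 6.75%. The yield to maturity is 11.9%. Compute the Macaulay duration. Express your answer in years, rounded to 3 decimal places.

Periodic yield y = 0.119. Discount each cash flow and weight by its year:
  t   CF        PV=CF/(1+0.119)^t    t·PV
  1       675.00       603.2172       603.2172
  2       675.00       539.0681     1,078.1361
  3       675.00       481.7409     1,445.2227
  4       675.00       430.5102     1,722.0407
  5       675.00       384.7276     1,923.6380
  6       675.00       343.8138     2,062.8826
  7       675.00       307.2509     2,150.7563
  8    10,675.00     4,342.3737    34,738.9893
  Σ                  7,432.7022    45,724.8828
Price P = Σ PV = 7,432.7022.
Macaulay duration = Σ(t·PV) / P = 45,724.8828 / 7,432.7022 = 6.15185 years.

6.152 years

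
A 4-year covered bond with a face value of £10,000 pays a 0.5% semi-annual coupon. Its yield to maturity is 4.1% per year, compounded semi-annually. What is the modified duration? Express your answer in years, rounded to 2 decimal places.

Periodic yield y = 0.0205. First find Macaulay duration:
  t   CF        PV=CF/(1+0.0205)^t    t·PV
  1        25.00        24.4978        24.4978
  2        25.00        24.0057        48.0114
  3        25.00        23.5234        70.5703
  4        25.00        23.0509        92.2036
  5        25.00        22.5879       112.9393
  6        25.00        22.1341       132.8046
  7        25.00        21.6895       151.8263
  8    10,025.00     8,522.7610    68,182.0878
  Σ                  8,684.2502    68,814.9411
P = 8,684.2502; Macaulay duration = 68,814.9411 / 8,684.2502 = 7.92411 half-year periods = 3.96205 years.
Modified duration = D_Mac / (1 + y) = 3.96205 / 1.0205 = 3.88246 years.

3.88 years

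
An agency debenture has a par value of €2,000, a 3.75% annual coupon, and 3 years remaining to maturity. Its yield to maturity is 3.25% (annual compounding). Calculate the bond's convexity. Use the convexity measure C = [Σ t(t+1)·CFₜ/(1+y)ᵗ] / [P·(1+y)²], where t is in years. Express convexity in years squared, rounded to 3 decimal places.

10.725

With y = 0.0325:
  t   CF        PV=CF/(1+0.0325)^t    t·PV        t(t+1)·PV
  1        75.00        72.6392        72.6392         145.2785
  2        75.00        70.3528       140.7055         422.1166
  3     2,075.00     1,885.1587     5,655.4761      22,621.9046
  Σ                  2,028.1507     5,868.8209      23,189.2996
P = 2,028.1507.
Convexity = Σ t(t+1)·PV / [P·(1+y)²] = 23,189.2996 / (2,028.1507 × 1.066056) = 10.72525.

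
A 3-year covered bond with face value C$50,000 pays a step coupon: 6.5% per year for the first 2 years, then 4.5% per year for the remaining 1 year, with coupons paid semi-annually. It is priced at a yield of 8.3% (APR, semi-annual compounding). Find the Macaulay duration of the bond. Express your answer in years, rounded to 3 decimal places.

Periodic yield y = 0.0415. Discount each cash flow and weight by its period:
  t   CF        PV=CF/(1+0.0415)^t    t·PV
  1     1,625.00     1,560.2496     1,560.2496
  2     1,625.00     1,498.0793     2,996.1587
  3     1,625.00     1,438.3863     4,315.1589
  4     1,625.00     1,381.0718     5,524.2873
  5     1,125.00       918.0285     4,590.1424
  6    51,125.00    40,056.9313   240,341.5876
  Σ                 46,852.7469   259,327.5846
Price P = Σ PV = 46,852.7469.
Macaulay duration = Σ(t·PV) / P = 259,327.5846 / 46,852.7469 = 5.53495 half-year periods.
In years: 5.53495 / 2 = 2.76747 years.

2.767 years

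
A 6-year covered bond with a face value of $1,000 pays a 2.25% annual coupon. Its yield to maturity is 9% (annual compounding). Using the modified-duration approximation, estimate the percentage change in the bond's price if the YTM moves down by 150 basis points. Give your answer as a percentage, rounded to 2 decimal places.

+7.71%

Periodic yield y = 0.09. Modified duration first:
  t   CF        PV=CF/(1+0.09)^t    t·PV
  1        22.50        20.6422        20.6422
  2        22.50        18.9378        37.8756
  3        22.50        17.3741        52.1224
  4        22.50        15.9396        63.7583
  5        22.50        14.6235        73.1173
  6     1,022.50       609.6833     3,658.1001
  Σ                    697.2005     3,905.6158
P = 697.2005; D_Mac = 5.60185 yrs; D_mod = 5.60185/(1+0.09) = 5.13932 yrs.
ΔP/P ≈ -D_mod · Δy = -5.13932 × (-0.015) = +0.077090 = +7.7090%.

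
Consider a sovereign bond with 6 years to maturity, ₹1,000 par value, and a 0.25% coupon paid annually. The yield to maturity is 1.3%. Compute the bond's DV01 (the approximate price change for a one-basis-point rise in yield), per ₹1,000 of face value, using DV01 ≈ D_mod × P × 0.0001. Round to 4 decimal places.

Periodic yield y = 0.013.
  t   CF        PV=CF/(1+0.013)^t    t·PV
  1         2.50         2.4679         2.4679
  2         2.50         2.4362         4.8725
  3         2.50         2.4050         7.2149
  4         2.50         2.3741         9.4965
  5         2.50         2.3437        11.7183
  6     1,002.50       927.7430     5,566.4583
  Σ                    939.7700     5,602.2284
P = 939.7700; D_Mac = 5.96128 yrs; D_mod = 5.88477 yrs.
DV01 ≈ 5.88477 × 939.7700 × 0.0001 = 0.553033.

₹0.5530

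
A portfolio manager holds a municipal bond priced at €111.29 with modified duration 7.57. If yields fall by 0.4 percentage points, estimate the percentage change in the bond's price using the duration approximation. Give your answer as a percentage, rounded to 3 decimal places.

+3.028%

Duration approximation: ΔP/P ≈ -D_mod · Δy = -7.57 × (-0.004) = +0.030280.
As a percentage: +3.0280%.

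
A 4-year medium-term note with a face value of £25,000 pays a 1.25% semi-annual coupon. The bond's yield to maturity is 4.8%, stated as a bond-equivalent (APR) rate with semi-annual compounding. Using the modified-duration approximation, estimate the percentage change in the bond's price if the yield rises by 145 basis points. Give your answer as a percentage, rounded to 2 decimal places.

Periodic yield y = 0.024. Modified duration first:
  t   CF        PV=CF/(1+0.024)^t    t·PV
  1       156.25       152.5879       152.5879
  2       156.25       149.0116       298.0232
  3       156.25       145.5192       436.5575
  4       156.25       142.1085       568.4342
  5       156.25       138.7779       693.8894
  6       156.25       135.5253       813.1516
  7       156.25       132.3489       926.4423
  8    25,156.25    20,808.7623   166,470.0983
  Σ                 21,804.6415   170,359.1843
P = 21,804.6415; D_Mac = 7.81298 half-year periods = 3.90649 yrs; D_mod = 3.90649/(1+0.024) = 3.81493 yrs.
ΔP/P ≈ -D_mod · Δy = -3.81493 × (+0.0145) = -0.055316 = -5.5316%.

-5.53%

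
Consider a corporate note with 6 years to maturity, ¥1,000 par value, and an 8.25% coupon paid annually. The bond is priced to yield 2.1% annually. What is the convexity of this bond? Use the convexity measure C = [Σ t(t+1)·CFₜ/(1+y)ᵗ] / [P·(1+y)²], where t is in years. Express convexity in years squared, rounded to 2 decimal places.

32.46

With y = 0.021:
  t   CF        PV=CF/(1+0.021)^t    t·PV        t(t+1)·PV
  1        82.50        80.8031        80.8031         161.6063
  2        82.50        79.1412       158.2823         474.8470
  3        82.50        77.5134       232.5402         930.1607
  4        82.50        75.9191       303.6764       1,518.3818
  5        82.50        74.3576       371.7879       2,230.7274
  6     1,082.50       955.5941     5,733.5645      40,134.9515
  Σ                  1,343.3284     6,880.6544      45,450.6746
P = 1,343.3284.
Convexity = Σ t(t+1)·PV / [P·(1+y)²] = 45,450.6746 / (1,343.3284 × 1.042441) = 32.45687.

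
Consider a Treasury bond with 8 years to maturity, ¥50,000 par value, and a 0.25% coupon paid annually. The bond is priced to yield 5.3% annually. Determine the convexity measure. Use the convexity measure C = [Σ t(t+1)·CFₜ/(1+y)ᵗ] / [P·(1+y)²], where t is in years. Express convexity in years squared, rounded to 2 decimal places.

With y = 0.053:
  t   CF        PV=CF/(1+0.053)^t    t·PV        t(t+1)·PV
  1       125.00       118.7085       118.7085         237.4169
  2       125.00       112.7336       225.4671         676.4014
  3       125.00       107.0594       321.1783       1,284.7131
  4       125.00       101.6709       406.6835       2,033.4173
  5       125.00        96.5535       482.7677       2,896.6059
  6       125.00        91.6938       550.1626       3,851.1380
  7       125.00        87.0786       609.5502       4,876.4013
  8    50,125.00    33,160.9845   265,287.8763   2,387,590.8869
  Σ                 33,876.4827   268,002.3940   2,403,446.9808
P = 33,876.4827.
Convexity = Σ t(t+1)·PV / [P·(1+y)²] = 2,403,446.9808 / (33,876.4827 × 1.108809) = 63.98519.

63.99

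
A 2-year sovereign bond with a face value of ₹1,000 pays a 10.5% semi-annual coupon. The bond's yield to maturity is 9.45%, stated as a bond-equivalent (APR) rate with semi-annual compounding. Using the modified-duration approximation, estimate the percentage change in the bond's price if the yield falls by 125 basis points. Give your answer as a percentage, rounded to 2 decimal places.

+2.22%

Periodic yield y = 0.04725. Modified duration first:
  t   CF        PV=CF/(1+0.04725)^t    t·PV
  1        52.50        50.1313        50.1313
  2        52.50        47.8695        95.7389
  3        52.50        45.7097       137.1290
  4     1,052.50       875.0253     3,500.1013
  Σ                  1,018.7358     3,783.1006
P = 1,018.7358; D_Mac = 3.71352 half-year periods = 1.85676 yrs; D_mod = 1.85676/(1+0.04725) = 1.77299 yrs.
ΔP/P ≈ -D_mod · Δy = -1.77299 × (-0.0125) = +0.022162 = +2.2162%.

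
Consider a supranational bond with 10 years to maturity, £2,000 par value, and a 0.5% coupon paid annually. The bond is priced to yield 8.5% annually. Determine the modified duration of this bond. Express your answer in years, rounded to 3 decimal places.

Periodic yield y = 0.085. First find Macaulay duration:
  t   CF        PV=CF/(1+0.085)^t    t·PV
  1        10.00         9.2166         9.2166
  2        10.00         8.4946        16.9891
  3        10.00         7.8291        23.4872
  4        10.00         7.2157        28.8630
  5        10.00         6.6505        33.2523
  6        10.00         6.1295        36.7767
  7        10.00         5.6493        39.5448
  8        10.00         5.2067        41.6536
  9        10.00         4.7988        43.1892
  10    2,010.00       888.9937     8,889.9368
  Σ                    950.1843     9,162.9093
P = 950.1843; Macaulay duration = 9,162.9093 / 950.1843 = 9.64330 years.
Modified duration = D_Mac / (1 + y) = 9.64330 / 1.085 = 8.88783 years.

8.888 years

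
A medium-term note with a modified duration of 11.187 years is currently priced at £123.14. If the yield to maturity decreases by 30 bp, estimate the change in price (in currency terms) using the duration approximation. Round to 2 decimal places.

+£4.13

Duration approximation: ΔP/P ≈ -D_mod · Δy = -11.187 × (-0.003) = +0.033561.
ΔP ≈ 123.14 × (+0.033561) = +4.13270154.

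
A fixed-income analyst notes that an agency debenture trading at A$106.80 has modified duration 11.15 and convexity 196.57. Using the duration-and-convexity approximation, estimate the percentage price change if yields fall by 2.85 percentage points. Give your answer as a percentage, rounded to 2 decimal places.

Duration effect: -D_mod·Δy = -11.15 × (-0.0285) = +0.317775
Convexity effect: ½·C·(Δy)² = 0.5 × 196.57 × (-0.0285)² = +0.07983199125
ΔP/P ≈ +0.317775 + 0.07983199125 = +0.39760699125
= +39.760699125%.

+39.76%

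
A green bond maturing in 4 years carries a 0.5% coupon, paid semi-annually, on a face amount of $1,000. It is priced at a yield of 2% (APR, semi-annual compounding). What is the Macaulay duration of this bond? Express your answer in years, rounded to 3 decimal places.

3.964 years

Periodic yield y = 0.01. Discount each cash flow and weight by its period:
  t   CF        PV=CF/(1+0.01)^t    t·PV
  1         2.50         2.4752         2.4752
  2         2.50         2.4507         4.9015
  3         2.50         2.4265         7.2794
  4         2.50         2.4025         9.6098
  5         2.50         2.3787        11.8933
  6         2.50         2.3551        14.1307
  7         2.50         2.3318        16.3226
  8     1,002.50       925.7919     7,406.3354
  Σ                    942.6124     7,472.9480
Price P = Σ PV = 942.6124.
Macaulay duration = Σ(t·PV) / P = 7,472.9480 / 942.6124 = 7.92791 half-year periods.
In years: 7.92791 / 2 = 3.96396 years.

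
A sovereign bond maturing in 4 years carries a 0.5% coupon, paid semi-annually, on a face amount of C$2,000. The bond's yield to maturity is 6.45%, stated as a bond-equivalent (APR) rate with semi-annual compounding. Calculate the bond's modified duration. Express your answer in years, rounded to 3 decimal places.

3.836 years

Periodic yield y = 0.03225. First find Macaulay duration:
  t   CF        PV=CF/(1+0.03225)^t    t·PV
  1         5.00         4.8438         4.8438
  2         5.00         4.6925         9.3849
  3         5.00         4.5459        13.6376
  4         5.00         4.4038        17.6153
  5         5.00         4.2662        21.3312
  6         5.00         4.1330        24.7977
  7         5.00         4.0038        28.0268
  8     2,005.00     1,555.3755    12,443.0037
  Σ                  1,586.2644    12,562.6411
P = 1,586.2644; Macaulay duration = 12,562.6411 / 1,586.2644 = 7.91964 half-year periods = 3.95982 years.
Modified duration = D_Mac / (1 + y) = 3.95982 / 1.03225 = 3.83610 years.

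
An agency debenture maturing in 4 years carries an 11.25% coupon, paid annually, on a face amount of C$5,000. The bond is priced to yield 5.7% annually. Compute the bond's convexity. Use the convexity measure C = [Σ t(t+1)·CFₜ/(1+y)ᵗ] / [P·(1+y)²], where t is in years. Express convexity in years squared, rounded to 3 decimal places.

14.836

With y = 0.057:
  t   CF        PV=CF/(1+0.057)^t    t·PV        t(t+1)·PV
  1       562.50       532.1665       532.1665       1,064.3330
  2       562.50       503.4688     1,006.9376       3,020.8127
  3       562.50       476.3186     1,428.9559       5,715.8235
  4     5,562.50     4,456.2554    17,825.0217      89,125.1083
  Σ                  5,968.2093    20,793.0816      98,926.0775
P = 5,968.2093.
Convexity = Σ t(t+1)·PV / [P·(1+y)²] = 98,926.0775 / (5,968.2093 × 1.117249) = 14.83600.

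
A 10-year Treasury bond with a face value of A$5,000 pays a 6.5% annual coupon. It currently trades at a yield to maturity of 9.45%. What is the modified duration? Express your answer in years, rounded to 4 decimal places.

6.7344 years

Periodic yield y = 0.0945. First find Macaulay duration:
  t   CF        PV=CF/(1+0.0945)^t    t·PV
  1       325.00       296.9392       296.9392
  2       325.00       271.3013       542.6025
  3       325.00       247.8769       743.6307
  4       325.00       226.4750       905.9001
  5       325.00       206.9210     1,034.6049
  6       325.00       189.0553     1,134.3316
  7       325.00       172.7321     1,209.1246
  8       325.00       157.8183     1,262.5460
  9       325.00       144.1921     1,297.7289
  10    5,325.00     2,158.5492    21,585.4921
  Σ                  4,071.8603    30,012.9006
P = 4,071.8603; Macaulay duration = 30,012.9006 / 4,071.8603 = 7.37081 years.
Modified duration = D_Mac / (1 + y) = 7.37081 / 1.0945 = 6.73441 years.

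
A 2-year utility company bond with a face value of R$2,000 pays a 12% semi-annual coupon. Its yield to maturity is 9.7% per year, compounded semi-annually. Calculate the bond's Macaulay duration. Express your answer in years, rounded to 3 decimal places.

Periodic yield y = 0.0485. Discount each cash flow and weight by its period:
  t   CF        PV=CF/(1+0.0485)^t    t·PV
  1       120.00       114.4492       114.4492
  2       120.00       109.1552       218.3104
  3       120.00       104.1060       312.3181
  4     2,120.00     1,754.1314     7,016.5256
  Σ                  2,081.8418     7,661.6033
Price P = Σ PV = 2,081.8418.
Macaulay duration = Σ(t·PV) / P = 7,661.6033 / 2,081.8418 = 3.68020 half-year periods.
In years: 3.68020 / 2 = 1.84010 years.

1.840 years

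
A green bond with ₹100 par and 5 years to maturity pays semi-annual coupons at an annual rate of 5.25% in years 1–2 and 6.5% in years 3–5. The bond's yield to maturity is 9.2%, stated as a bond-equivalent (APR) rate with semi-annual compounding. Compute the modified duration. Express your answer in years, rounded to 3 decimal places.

4.189 years

Periodic yield y = 0.046. First find Macaulay duration:
  t   CF        PV=CF/(1+0.046)^t    t·PV
  1        2.625         2.5096         2.5096
  2        2.625         2.3992         4.7984
  3        2.625         2.2937         6.8811
  4        2.625         2.1928         8.7713
  5        3.250         2.5955        12.9776
  6        3.250         2.4814        14.8883
  7        3.250         2.3723        16.6058
  8        3.250         2.2679        18.1434
  9        3.250         2.1682        19.5137
  10     103.250        65.8526       658.5264
  Σ                     87.1332       763.6156
P = 87.1332; Macaulay duration = 763.6156 / 87.1332 = 8.76377 half-year periods = 4.38189 years.
Modified duration = D_Mac / (1 + y) = 4.38189 / 1.046 = 4.18918 years.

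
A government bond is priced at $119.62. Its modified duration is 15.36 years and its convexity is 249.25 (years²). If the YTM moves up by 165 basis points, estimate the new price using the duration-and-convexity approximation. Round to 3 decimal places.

$93.362

Duration effect: -D_mod·Δy = -15.36 × (+0.0165) = -0.253440
Convexity effect: ½·C·(Δy)² = 0.5 × 249.25 × (0.0165)² = +0.03392915625
ΔP/P ≈ -0.253440 + 0.03392915625 = -0.21951084375
New price ≈ 119.62 × (1 - 0.21951084375) = 93.362112870625.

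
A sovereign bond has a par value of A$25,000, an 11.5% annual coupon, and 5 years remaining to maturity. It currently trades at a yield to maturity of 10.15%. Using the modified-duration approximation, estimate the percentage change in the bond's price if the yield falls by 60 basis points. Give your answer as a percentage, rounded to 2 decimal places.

Periodic yield y = 0.1015. Modified duration first:
  t   CF        PV=CF/(1+0.1015)^t    t·PV
  1     2,875.00     2,610.0772     2,610.0772
  2     2,875.00     2,369.5662     4,739.1324
  3     2,875.00     2,151.2176     6,453.6528
  4     2,875.00     1,952.9892     7,811.9568
  5    27,875.00    17,190.6528    85,953.2639
  Σ                 26,274.5030   107,568.0832
P = 26,274.5030; D_Mac = 4.09401 yrs; D_mod = 4.09401/(1+0.1015) = 3.71676 yrs.
ΔP/P ≈ -D_mod · Δy = -3.71676 × (-0.006) = +0.022301 = +2.2301%.

+2.23%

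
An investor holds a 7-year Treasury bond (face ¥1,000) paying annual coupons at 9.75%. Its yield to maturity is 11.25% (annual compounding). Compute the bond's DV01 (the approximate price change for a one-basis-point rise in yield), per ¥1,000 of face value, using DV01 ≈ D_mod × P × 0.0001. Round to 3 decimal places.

¥0.445

Periodic yield y = 0.1125.
  t   CF        PV=CF/(1+0.1125)^t    t·PV
  1        97.50        87.6404        87.6404
  2        97.50        78.7779       157.5559
  3        97.50        70.8116       212.4349
  4        97.50        63.6509       254.6036
  5        97.50        57.2143       286.0715
  6        97.50        51.4286       308.5715
  7     1,097.50       520.3606     3,642.5241
  Σ                    929.8844     4,949.4018
P = 929.8844; D_Mac = 5.32260 yrs; D_mod = 4.78436 yrs.
DV01 ≈ 4.78436 × 929.8844 × 0.0001 = 0.444890.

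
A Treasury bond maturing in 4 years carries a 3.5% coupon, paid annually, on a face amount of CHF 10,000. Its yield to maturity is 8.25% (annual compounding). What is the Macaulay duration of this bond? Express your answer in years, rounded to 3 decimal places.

3.781 years

Periodic yield y = 0.0825. Discount each cash flow and weight by its year:
  t   CF        PV=CF/(1+0.0825)^t    t·PV
  1       350.00       323.3256       323.3256
  2       350.00       298.6842       597.3684
  3       350.00       275.9207       827.7622
  4    10,350.00     7,537.5244    30,150.0975
  Σ                  8,435.4549    31,898.5537
Price P = Σ PV = 8,435.4549.
Macaulay duration = Σ(t·PV) / P = 31,898.5537 / 8,435.4549 = 3.78149 years.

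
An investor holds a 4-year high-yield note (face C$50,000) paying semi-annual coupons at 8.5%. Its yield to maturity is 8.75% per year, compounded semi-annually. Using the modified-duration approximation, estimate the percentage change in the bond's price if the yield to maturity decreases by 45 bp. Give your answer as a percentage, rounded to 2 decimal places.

+1.50%

Periodic yield y = 0.04375. Modified duration first:
  t   CF        PV=CF/(1+0.04375)^t    t·PV
  1     2,125.00     2,035.9281     2,035.9281
  2     2,125.00     1,950.5898     3,901.1797
  3     2,125.00     1,868.8286     5,606.4858
  4     2,125.00     1,790.4945     7,161.9778
  5     2,125.00     1,715.4438     8,577.2189
  6     2,125.00     1,643.5390     9,861.2338
  7     2,125.00     1,574.6481    11,022.5367
  8    52,125.00    37,006.1717   296,049.3740
  Σ                 49,585.6436   344,215.9348
P = 49,585.6436; D_Mac = 6.94185 half-year periods = 3.47092 yrs; D_mod = 3.47092/(1+0.04375) = 3.32544 yrs.
ΔP/P ≈ -D_mod · Δy = -3.32544 × (-0.0045) = +0.014964 = +1.4964%.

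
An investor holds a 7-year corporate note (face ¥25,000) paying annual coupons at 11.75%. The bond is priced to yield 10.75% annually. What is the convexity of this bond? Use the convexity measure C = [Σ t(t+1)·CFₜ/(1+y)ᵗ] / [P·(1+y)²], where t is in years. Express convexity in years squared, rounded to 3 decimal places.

30.198

With y = 0.1075:
  t   CF        PV=CF/(1+0.1075)^t    t·PV        t(t+1)·PV
  1     2,937.50     2,652.3702     2,652.3702       5,304.7404
  2     2,937.50     2,394.9167     4,789.8333      14,369.5000
  3     2,937.50     2,162.4530     6,487.3589      25,949.4356
  4     2,937.50     1,952.5535     7,810.2139      39,051.0694
  5     2,937.50     1,763.0280     8,815.1398      52,890.8389
  6     2,937.50     1,591.8988     9,551.3930      66,859.7512
  7    27,937.50    13,670.4055    95,692.8383     765,542.7065
  Σ                 26,187.6256   135,799.1475     969,968.0420
P = 26,187.6256.
Convexity = Σ t(t+1)·PV / [P·(1+y)²] = 969,968.0420 / (26,187.6256 × 1.226556) = 30.19770.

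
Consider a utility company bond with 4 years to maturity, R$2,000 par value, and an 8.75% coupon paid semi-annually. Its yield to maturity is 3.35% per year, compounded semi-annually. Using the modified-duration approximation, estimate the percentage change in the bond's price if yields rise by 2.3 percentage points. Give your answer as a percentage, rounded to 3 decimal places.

Periodic yield y = 0.01675. Modified duration first:
  t   CF        PV=CF/(1+0.01675)^t    t·PV
  1        87.50        86.0585        86.0585
  2        87.50        84.6408       169.2816
  3        87.50        83.2464       249.7392
  4        87.50        81.8750       327.5000
  5        87.50        80.5262       402.6309
  6        87.50        79.1996       475.1976
  7        87.50        77.8949       545.2640
  8     2,087.50     1,827.7342    14,621.8735
  Σ                  2,401.1755    16,877.5454
P = 2,401.1755; D_Mac = 7.02887 half-year periods = 3.51443 yrs; D_mod = 3.51443/(1+0.01675) = 3.45654 yrs.
ΔP/P ≈ -D_mod · Δy = -3.45654 × (+0.023) = -0.079500 = -7.9500%.

-7.950%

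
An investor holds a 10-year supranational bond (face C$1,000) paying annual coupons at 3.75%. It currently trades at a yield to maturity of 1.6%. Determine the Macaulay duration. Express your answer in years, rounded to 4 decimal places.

Periodic yield y = 0.016. Discount each cash flow and weight by its year:
  t   CF        PV=CF/(1+0.016)^t    t·PV
  1        37.50        36.9094        36.9094
  2        37.50        36.3282        72.6564
  3        37.50        35.7561       107.2683
  4        37.50        35.1930       140.7720
  5        37.50        34.6388       173.1940
  6        37.50        34.0933       204.5598
  7        37.50        33.5564       234.8948
  8        37.50        33.0279       264.2236
  9        37.50        32.5078       292.5704
  10    1,037.50       885.2196     8,852.1961
  Σ                  1,197.2306    10,379.2448
Price P = Σ PV = 1,197.2306.
Macaulay duration = Σ(t·PV) / P = 10,379.2448 / 1,197.2306 = 8.66938 years.

8.6694 years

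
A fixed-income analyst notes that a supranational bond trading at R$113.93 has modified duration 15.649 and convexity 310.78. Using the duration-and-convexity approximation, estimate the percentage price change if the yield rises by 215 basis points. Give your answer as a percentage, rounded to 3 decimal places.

-26.462%

Duration effect: -D_mod·Δy = -15.649 × (+0.0215) = -0.3364535
Convexity effect: ½·C·(Δy)² = 0.5 × 310.78 × (0.0215)² = +0.0718290275
ΔP/P ≈ -0.3364535 + 0.0718290275 = -0.2646244725
= -26.46244725%.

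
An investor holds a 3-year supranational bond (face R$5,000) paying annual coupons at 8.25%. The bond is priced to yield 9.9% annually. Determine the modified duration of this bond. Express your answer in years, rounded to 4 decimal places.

Periodic yield y = 0.099. First find Macaulay duration:
  t   CF        PV=CF/(1+0.099)^t    t·PV
  1       412.50       375.3412       375.3412
  2       412.50       341.5298       683.0595
  3     5,412.50     4,077.6020    12,232.8060
  Σ                  4,794.4730    13,291.2067
P = 4,794.4730; Macaulay duration = 13,291.2067 / 4,794.4730 = 2.77219 years.
Modified duration = D_Mac / (1 + y) = 2.77219 / 1.099 = 2.52247 years.

2.5225 years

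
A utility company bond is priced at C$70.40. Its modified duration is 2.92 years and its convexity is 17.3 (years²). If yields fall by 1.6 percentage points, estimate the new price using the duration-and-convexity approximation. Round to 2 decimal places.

C$73.84

Duration effect: -D_mod·Δy = -2.92 × (-0.016) = +0.046720
Convexity effect: ½·C·(Δy)² = 0.5 × 17.3 × (-0.016)² = +0.0022144
ΔP/P ≈ +0.046720 + 0.0022144 = +0.0489344
New price ≈ 70.40 × (1 + 0.0489344) = 73.84498176.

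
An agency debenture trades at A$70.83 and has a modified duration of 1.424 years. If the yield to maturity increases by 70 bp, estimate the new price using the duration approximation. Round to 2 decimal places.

Duration approximation: ΔP/P ≈ -D_mod · Δy = -1.424 × (+0.007) = -0.009968.
New price ≈ 70.83 × (1 - 0.009968) = 70.12396656.

A$70.12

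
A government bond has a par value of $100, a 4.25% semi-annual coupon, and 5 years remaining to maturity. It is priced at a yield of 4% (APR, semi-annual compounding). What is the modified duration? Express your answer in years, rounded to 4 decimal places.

Periodic yield y = 0.02. First find Macaulay duration:
  t   CF        PV=CF/(1+0.02)^t    t·PV
  1        2.125         2.0833         2.0833
  2        2.125         2.0425         4.0850
  3        2.125         2.0024         6.0073
  4        2.125         1.9632         7.8527
  5        2.125         1.9247         9.6234
  6        2.125         1.8869        11.3216
  7        2.125         1.8499        12.9496
  8        2.125         1.8137        14.5093
  9        2.125         1.7781        16.0029
  10     102.125        83.7781       837.7807
  Σ                    101.1228       922.2159
P = 101.1228; Macaulay duration = 922.2159 / 101.1228 = 9.11976 half-year periods = 4.55988 years.
Modified duration = D_Mac / (1 + y) = 4.55988 / 1.02 = 4.47047 years.

4.4705 years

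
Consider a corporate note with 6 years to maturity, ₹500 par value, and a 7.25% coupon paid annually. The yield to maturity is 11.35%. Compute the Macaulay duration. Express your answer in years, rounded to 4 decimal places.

Periodic yield y = 0.1135. Discount each cash flow and weight by its year:
  t   CF        PV=CF/(1+0.1135)^t    t·PV
  1        36.25        32.5550        32.5550
  2        36.25        29.2366        58.4733
  3        36.25        26.2565        78.7696
  4        36.25        23.5802        94.3207
  5        36.25        21.1766       105.8832
  6       536.25       281.3364     1,688.0186
  Σ                    414.1414     2,058.0204
Price P = Σ PV = 414.1414.
Macaulay duration = Σ(t·PV) / P = 2,058.0204 / 414.1414 = 4.96937 years.

4.9694 years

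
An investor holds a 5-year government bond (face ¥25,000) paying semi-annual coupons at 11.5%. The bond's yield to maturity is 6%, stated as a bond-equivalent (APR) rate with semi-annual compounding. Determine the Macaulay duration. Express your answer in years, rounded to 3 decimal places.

4.058 years

Periodic yield y = 0.03. Discount each cash flow and weight by its period:
  t   CF        PV=CF/(1+0.03)^t    t·PV
  1     1,437.50     1,395.6311     1,395.6311
  2     1,437.50     1,354.9816     2,709.9632
  3     1,437.50     1,315.5161     3,946.5484
  4     1,437.50     1,277.2001     5,108.8005
  5     1,437.50     1,240.0001     6,200.0006
  6     1,437.50     1,203.8836     7,223.3017
  7     1,437.50     1,168.8190     8,181.7333
  8     1,437.50     1,134.7758     9,078.2062
  9     1,437.50     1,101.7241     9,915.5165
  10   26,437.50    19,671.9829   196,719.8288
  Σ                 30,864.5145   250,479.5303
Price P = Σ PV = 30,864.5145.
Macaulay duration = Σ(t·PV) / P = 250,479.5303 / 30,864.5145 = 8.11545 half-year periods.
In years: 8.11545 / 2 = 4.05773 years.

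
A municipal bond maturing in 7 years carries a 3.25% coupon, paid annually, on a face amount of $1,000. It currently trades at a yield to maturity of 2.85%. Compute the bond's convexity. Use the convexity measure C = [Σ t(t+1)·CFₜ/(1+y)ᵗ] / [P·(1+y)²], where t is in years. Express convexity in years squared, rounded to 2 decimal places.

46.74

With y = 0.0285:
  t   CF        PV=CF/(1+0.0285)^t    t·PV        t(t+1)·PV
  1        32.50        31.5994        31.5994          63.1988
  2        32.50        30.7238        61.4476         184.3427
  3        32.50        29.8724        89.6173         358.4691
  4        32.50        29.0447       116.1786         580.8930
  5        32.50        28.2398       141.1991         847.1945
  6        32.50        27.4573       164.7437       1,153.2060
  7     1,032.50       848.1252     5,936.8767      47,495.0135
  Σ                  1,025.0626     6,541.6624      50,682.3176
P = 1,025.0626.
Convexity = Σ t(t+1)·PV / [P·(1+y)²] = 50,682.3176 / (1,025.0626 × 1.057812) = 46.74094.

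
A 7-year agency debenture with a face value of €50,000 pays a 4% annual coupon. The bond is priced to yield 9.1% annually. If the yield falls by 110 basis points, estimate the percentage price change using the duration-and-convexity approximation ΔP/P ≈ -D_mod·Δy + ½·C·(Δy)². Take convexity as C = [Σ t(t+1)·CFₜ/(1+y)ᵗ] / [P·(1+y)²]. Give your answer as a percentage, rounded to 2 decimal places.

With y = 0.091:
  t   CF        PV=CF/(1+0.091)^t    t·PV        t(t+1)·PV
  1     2,000.00     1,833.1806     1,833.1806       3,666.3611
  2     2,000.00     1,680.2755     3,360.5510      10,081.6530
  3     2,000.00     1,540.1242     4,620.3726      18,481.4904
  4     2,000.00     1,411.6629     5,646.6515      28,233.2575
  5     2,000.00     1,293.9165     6,469.5824      38,817.4943
  6     2,000.00     1,185.9913     7,115.9476      49,811.6333
  7    52,000.00    28,263.7699   197,846.3896   1,582,771.1171
  Σ                 37,208.9208   226,892.6753   1,731,863.0066
P = 37,208.9208; D_Mac = 6.09780 yrs; D_mod = 5.58919 yrs; C = 39.10362.
Duration effect: -5.58919 × (-0.011) = +0.061481
Convexity effect: 0.5 × 39.10362 × (-0.011)² = +0.0023658
ΔP/P ≈ +0.061481 + 0.0023658 = +0.063847 = +6.3847%.

+6.38%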